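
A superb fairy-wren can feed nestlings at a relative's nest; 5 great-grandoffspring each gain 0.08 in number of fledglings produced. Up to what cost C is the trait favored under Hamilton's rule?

r to a great-grandoffspring = 1/8 (three parent–offspring links: r = (1/2)^3 = 1/8).
Hamilton's rule: n·r·B > C, so the trait is favored while C < n·r·B = 5·0.125·0.08 = 0.05.

0.05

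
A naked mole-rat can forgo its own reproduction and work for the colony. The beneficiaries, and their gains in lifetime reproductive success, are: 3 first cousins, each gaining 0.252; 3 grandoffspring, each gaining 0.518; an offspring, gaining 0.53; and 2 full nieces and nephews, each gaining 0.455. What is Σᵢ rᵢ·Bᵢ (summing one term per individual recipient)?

r to a first cousin = 0.125 (first cousins share one grandparent pair — two paths of length 4: r = 2·(1/2)^4 = 1/8).
r to a grandoffspring = 0.25 (two parent–offspring links: r = (1/2)^2 = 1/4).
r to an offspring = 0.5 (one parent–offspring link: r = (1/2)^1 = 1/2).
r to a full niece or nephew = 1/4 (full aunt/uncle↔niece/nephew: two paths of length 3 through the shared grandparent pair: r = 2·(1/2)^3 = 1/4).
Summing one r·B term per recipient: 3·0.125·0.252 + 3·0.25·0.518 + 1·0.5·0.53 + 2·0.25·0.455 = 0.9755.

0.9755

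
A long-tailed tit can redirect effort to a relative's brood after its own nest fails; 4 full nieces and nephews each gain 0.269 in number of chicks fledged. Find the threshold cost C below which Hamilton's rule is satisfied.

r to a full niece or nephew = 0.25 (full aunt/uncle↔niece/nephew: two paths of length 3 through the shared grandparent pair: r = 2·(1/2)^3 = 1/4).
Hamilton's rule: n·r·B > C, so the trait is favored while C < n·r·B = 4·0.25·0.269 = 0.269.

0.269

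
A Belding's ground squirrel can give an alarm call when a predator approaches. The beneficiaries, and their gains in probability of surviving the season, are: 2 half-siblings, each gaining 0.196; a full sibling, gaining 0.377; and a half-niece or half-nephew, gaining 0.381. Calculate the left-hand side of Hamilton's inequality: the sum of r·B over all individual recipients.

r to a half-sibling = 0.25 (half-sibs share one parent — one path of length 2: r = (1/2)^2 = 1/4).
r to a full sibling = 1/2 (full sibs share both parents — two paths of length 2: r = 2·(1/2)^2 = 1/2).
r to a half-niece or half-nephew = 0.125 (half-aunt/uncle↔niece/nephew: one path of length 3: r = (1/2)^3 = 1/8).
Summing one r·B term per recipient: 2·0.25·0.196 + 1·0.5·0.377 + 1·0.125·0.381 = 0.334125.

0.334125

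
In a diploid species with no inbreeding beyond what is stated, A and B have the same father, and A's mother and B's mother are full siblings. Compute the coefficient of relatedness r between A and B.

With two independent routes of shared ancestry, r is the sum of the two contributions.
A and B are related in two ways: half-sibs through their shared father (r = 1/4) and first cousins through their mothers (r = 1/8).
r = 1/4 + 1/8 = 0.375.

0.375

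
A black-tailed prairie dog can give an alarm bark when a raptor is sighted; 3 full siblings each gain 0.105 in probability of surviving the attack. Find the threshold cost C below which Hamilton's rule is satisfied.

r to a full sibling = 0.5 (full sibs share both parents — two paths of length 2: r = 2·(1/2)^2 = 1/2).
Hamilton's rule: n·r·B > C, so the trait is favored while C < n·r·B = 3·0.5·0.105 = 0.1575.

0.1575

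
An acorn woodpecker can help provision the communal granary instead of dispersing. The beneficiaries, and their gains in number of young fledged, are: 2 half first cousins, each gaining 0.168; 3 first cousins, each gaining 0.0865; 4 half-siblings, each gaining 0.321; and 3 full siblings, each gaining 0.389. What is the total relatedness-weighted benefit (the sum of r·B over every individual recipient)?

r to a half first cousin = 1/16 (half first cousins share one grandparent — one path of length 4: r = (1/2)^4 = 1/16).
r to a first cousin = 0.125 (first cousins share one grandparent pair — two paths of length 4: r = 2·(1/2)^4 = 1/8).
r to a half-sibling = 0.25 (half-sibs share one parent — one path of length 2: r = (1/2)^2 = 1/4).
r to a full sibling = 1/2 (full sibs share both parents — two paths of length 2: r = 2·(1/2)^2 = 1/2).
Summing one r·B term per recipient: 2·0.0625·0.168 + 3·0.125·0.0865 + 4·0.25·0.321 + 3·0.5·0.389 = 0.9579375.

0.9579375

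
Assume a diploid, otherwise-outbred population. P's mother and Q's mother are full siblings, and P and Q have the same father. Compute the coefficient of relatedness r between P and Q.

0.375

With two independent routes of shared ancestry, r is the sum of the two contributions.
P and Q are related in two ways: first cousins through their mothers (r = 1/8) and half-sibs through their shared father (r = 1/4).
r = 1/8 + 1/4 = 3/8 = 0.375.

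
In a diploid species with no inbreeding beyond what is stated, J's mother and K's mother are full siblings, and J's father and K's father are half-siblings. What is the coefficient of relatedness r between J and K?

Wright's path rule: contributions from independent ancestry routes add.
J and K are related in two ways: first cousins through their mothers (r = 1/8) and half first cousins through their fathers (r = 1/16).
r = 1/8 + 1/16 = 0.1875.

0.1875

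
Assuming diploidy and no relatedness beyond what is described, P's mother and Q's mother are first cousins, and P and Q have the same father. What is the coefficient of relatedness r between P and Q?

0.28125

With two independent routes of shared ancestry, r is the sum of the two contributions.
P and Q are related in two ways: second cousins through their mothers (r = 1/32) and half-sibs through their shared father (r = 1/4).
r = 1/32 + 1/4 = 0.28125.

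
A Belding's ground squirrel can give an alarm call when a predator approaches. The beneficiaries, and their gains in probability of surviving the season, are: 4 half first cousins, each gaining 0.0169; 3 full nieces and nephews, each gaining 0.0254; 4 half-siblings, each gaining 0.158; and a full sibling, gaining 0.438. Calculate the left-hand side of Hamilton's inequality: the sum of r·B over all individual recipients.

0.400275

r to a half first cousin = 0.0625 (half first cousins share one grandparent — one path of length 4: r = (1/2)^4 = 1/16).
r to a full niece or nephew = 1/4 (full aunt/uncle↔niece/nephew: two paths of length 3 through the shared grandparent pair: r = 2·(1/2)^3 = 1/4).
r to a half-sibling = 1/4 (half-sibs share one parent — one path of length 2: r = (1/2)^2 = 1/4).
r to a full sibling = 0.5 (full sibs share both parents — two paths of length 2: r = 2·(1/2)^2 = 1/2).
Summing one r·B term per recipient: 4·0.0625·0.0169 + 3·0.25·0.0254 + 4·0.25·0.158 + 1·0.5·0.438 = 0.400275.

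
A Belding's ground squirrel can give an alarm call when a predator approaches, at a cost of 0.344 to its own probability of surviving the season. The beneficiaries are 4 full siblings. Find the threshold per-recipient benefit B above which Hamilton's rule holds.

r to a full sibling = 1/2 (full sibs share both parents — two paths of length 2: r = 2·(1/2)^2 = 1/2).
Hamilton's rule with n recipients of equal r: n·r·B > C, so B > C/(n·r) = 0.344/(4·0.5) = 0.172.

0.172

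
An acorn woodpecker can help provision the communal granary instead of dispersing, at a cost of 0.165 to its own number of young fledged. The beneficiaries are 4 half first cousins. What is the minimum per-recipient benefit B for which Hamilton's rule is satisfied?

0.66

r to a half first cousin = 1/16 (half first cousins share one grandparent — one path of length 4: r = (1/2)^4 = 1/16).
Hamilton's rule with n recipients of equal r: n·r·B > C, so B > C/(n·r) = 0.165/(4·0.0625) = 0.66.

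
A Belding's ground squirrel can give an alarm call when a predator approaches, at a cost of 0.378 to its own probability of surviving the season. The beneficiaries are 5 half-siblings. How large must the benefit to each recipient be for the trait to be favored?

r to a half-sibling = 1/4 (half-sibs share one parent — one path of length 2: r = (1/2)^2 = 1/4).
Hamilton's rule with n recipients of equal r: n·r·B > C, so B > C/(n·r) = 0.378/(5·0.25) = 0.3024.

0.3024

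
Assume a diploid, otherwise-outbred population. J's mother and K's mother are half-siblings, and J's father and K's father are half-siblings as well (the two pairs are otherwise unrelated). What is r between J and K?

Relatedness sums over independent paths through distinct common ancestors.
J and K are related in two ways: half first cousins through their mothers (r = 1/16) and half first cousins through their fathers (r = 1/16).
r = 1/16 + 1/16 = 0.125.

0.125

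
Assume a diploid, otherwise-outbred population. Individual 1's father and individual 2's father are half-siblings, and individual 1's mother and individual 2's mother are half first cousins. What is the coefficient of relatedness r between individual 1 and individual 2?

0.078125

Relatedness sums over independent paths through distinct common ancestors.
Individual 1 and individual 2 are related in two ways: half first cousins through their fathers (r = 1/16) and half second cousins through their mothers (r = 1/64).
r = 1/16 + 1/64 = 5/64 = 0.078125.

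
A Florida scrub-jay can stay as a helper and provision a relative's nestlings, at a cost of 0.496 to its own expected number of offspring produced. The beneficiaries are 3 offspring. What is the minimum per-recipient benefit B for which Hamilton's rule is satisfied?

0.3307

r to an offspring = 0.5 (one parent–offspring link: r = (1/2)^1 = 1/2).
Hamilton's rule with n recipients of equal r: n·r·B > C, so B > C/(n·r) = 0.496/(3·0.5) = 0.3307.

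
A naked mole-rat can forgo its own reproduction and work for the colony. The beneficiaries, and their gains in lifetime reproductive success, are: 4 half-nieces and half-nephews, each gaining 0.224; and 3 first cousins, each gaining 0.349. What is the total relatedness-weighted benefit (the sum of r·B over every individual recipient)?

r to a half-niece or half-nephew = 0.125 (half-aunt/uncle↔niece/nephew: one path of length 3: r = (1/2)^3 = 1/8).
r to a first cousin = 0.125 (first cousins share one grandparent pair — two paths of length 4: r = 2·(1/2)^4 = 1/8).
Summing one r·B term per recipient: 4·0.125·0.224 + 3·0.125·0.349 = 0.242875.

0.242875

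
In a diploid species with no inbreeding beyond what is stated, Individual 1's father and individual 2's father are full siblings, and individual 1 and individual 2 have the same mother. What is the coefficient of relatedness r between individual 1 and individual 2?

Wright's path rule: contributions from independent ancestry routes add.
Individual 1 and individual 2 are related in two ways: first cousins through their fathers (r = 1/8) and half-sibs through their shared mother (r = 1/4).
r = 1/8 + 1/4 = 0.375.

0.375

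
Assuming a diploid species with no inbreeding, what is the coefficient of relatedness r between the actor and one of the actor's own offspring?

Each parent–offspring link contributes a factor of 1/2, and independent paths through distinct common ancestors add.
One parent–offspring link: r = (1/2)^1 = 1/2.

0.5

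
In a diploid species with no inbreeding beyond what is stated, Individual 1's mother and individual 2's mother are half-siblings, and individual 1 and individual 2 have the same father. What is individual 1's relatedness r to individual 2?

0.3125

With two independent routes of shared ancestry, r is the sum of the two contributions.
Individual 1 and individual 2 are related in two ways: half first cousins through their mothers (r = 1/16) and half-sibs through their shared father (r = 1/4).
r = 1/16 + 1/4 = 5/16 = 0.3125.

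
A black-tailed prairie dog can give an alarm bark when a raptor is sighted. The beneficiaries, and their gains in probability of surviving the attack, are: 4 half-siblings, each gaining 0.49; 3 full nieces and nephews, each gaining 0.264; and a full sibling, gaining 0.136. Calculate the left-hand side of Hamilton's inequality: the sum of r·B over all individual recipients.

0.756

r to a half-sibling = 1/4 (half-sibs share one parent — one path of length 2: r = (1/2)^2 = 1/4).
r to a full niece or nephew = 0.25 (full aunt/uncle↔niece/nephew: two paths of length 3 through the shared grandparent pair: r = 2·(1/2)^3 = 1/4).
r to a full sibling = 0.5 (full sibs share both parents — two paths of length 2: r = 2·(1/2)^2 = 1/2).
Summing one r·B term per recipient: 4·0.25·0.49 + 3·0.25·0.264 + 1·0.5·0.136 = 0.756.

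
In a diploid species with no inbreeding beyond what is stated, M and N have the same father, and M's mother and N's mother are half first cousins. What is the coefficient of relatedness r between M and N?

0.265625

Independent pedigree routes through distinct common ancestors add.
M and N are related in two ways: half-sibs through their shared father (r = 1/4) and half second cousins through their mothers (r = 1/64).
r = 1/4 + 1/64 = 17/64 = 0.265625.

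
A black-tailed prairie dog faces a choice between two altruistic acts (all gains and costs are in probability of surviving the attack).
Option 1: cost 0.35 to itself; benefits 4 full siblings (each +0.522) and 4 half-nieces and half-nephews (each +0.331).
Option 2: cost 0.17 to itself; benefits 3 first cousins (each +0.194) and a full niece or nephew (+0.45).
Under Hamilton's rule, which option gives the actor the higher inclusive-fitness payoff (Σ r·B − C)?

Option 1: r to a full sibling = 0.5.
Option 1: r to a half-niece or half-nephew = 0.125.
Option 1: Σ r·B − C = (4·0.5·0.522 + 4·0.125·0.331) − 0.35 = 0.8595.
Option 2: r to a first cousin = 0.125.
Option 2: r to a full niece or nephew = 0.25.
Option 2: Σ r·B − C = (3·0.125·0.194 + 1·0.25·0.45) − 0.17 = 0.01525.
Option 1 has the higher net inclusive-fitness payoff.

Option 1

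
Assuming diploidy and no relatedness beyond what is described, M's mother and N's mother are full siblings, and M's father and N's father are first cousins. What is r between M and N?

0.15625

With two independent routes of shared ancestry, r is the sum of the two contributions.
M and N are related in two ways: first cousins through their mothers (r = 1/8) and second cousins through their fathers (r = 1/32).
r = 1/8 + 1/32 = 5/32 = 0.15625.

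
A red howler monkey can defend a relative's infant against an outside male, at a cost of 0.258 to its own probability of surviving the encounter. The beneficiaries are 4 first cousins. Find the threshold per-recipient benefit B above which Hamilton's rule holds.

0.516

r to a first cousin = 1/8 (first cousins share one grandparent pair — two paths of length 4: r = 2·(1/2)^4 = 1/8).
Hamilton's rule with n recipients of equal r: n·r·B > C, so B > C/(n·r) = 0.258/(4·0.125) = 0.516.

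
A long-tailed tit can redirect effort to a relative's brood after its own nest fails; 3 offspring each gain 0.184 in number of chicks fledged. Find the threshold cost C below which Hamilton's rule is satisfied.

r to an offspring = 0.5 (one parent–offspring link: r = (1/2)^1 = 1/2).
Hamilton's rule: n·r·B > C, so the trait is favored while C < n·r·B = 3·0.5·0.184 = 0.276.

0.276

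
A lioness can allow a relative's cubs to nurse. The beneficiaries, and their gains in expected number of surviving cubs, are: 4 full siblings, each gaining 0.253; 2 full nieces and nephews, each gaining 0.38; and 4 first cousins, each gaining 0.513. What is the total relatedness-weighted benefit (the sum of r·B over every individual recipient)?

0.9525

r to a full sibling = 0.5 (full sibs share both parents — two paths of length 2: r = 2·(1/2)^2 = 1/2).
r to a full niece or nephew = 0.25 (full aunt/uncle↔niece/nephew: two paths of length 3 through the shared grandparent pair: r = 2·(1/2)^3 = 1/4).
r to a first cousin = 0.125 (first cousins share one grandparent pair — two paths of length 4: r = 2·(1/2)^4 = 1/8).
Summing one r·B term per recipient: 4·0.5·0.253 + 2·0.25·0.38 + 4·0.125·0.513 = 0.9525.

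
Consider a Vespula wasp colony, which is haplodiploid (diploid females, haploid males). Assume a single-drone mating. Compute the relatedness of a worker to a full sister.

Haplodiploid full sisters inherit their father's entire haploid genome identically (contributing 1/2) and on average half of their mother's contribution (1/2 · 1/2 = 1/4); r = 1/2 + 1/4 = 3/4.

0.75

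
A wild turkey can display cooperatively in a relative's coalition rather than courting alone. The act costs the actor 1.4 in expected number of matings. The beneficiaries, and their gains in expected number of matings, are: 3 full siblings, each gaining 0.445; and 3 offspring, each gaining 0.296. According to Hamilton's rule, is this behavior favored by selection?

No

Hamilton's rule: the trait is favored when the sum of r·B over every recipient exceeds the actor's cost C.
r to a full sibling = 1/2 (full sibs share both parents — two paths of length 2: r = 2·(1/2)^2 = 1/2).
r to an offspring = 0.5 (one parent–offspring link: r = (1/2)^1 = 1/2).
Summing one r·B term per recipient: 3·0.5·0.445 + 3·0.5·0.296 = 1.1115.
1.1115 < 1.4: the indirect benefit is less than the cost.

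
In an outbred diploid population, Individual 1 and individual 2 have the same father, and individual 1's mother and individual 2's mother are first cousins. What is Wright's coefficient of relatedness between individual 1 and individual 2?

Wright's path rule: contributions from independent ancestry routes add.
Individual 1 and individual 2 are related in two ways: half-sibs through their shared father (r = 1/4) and second cousins through their mothers (r = 1/32).
r = 1/4 + 1/32 = 9/32 = 0.28125.

0.28125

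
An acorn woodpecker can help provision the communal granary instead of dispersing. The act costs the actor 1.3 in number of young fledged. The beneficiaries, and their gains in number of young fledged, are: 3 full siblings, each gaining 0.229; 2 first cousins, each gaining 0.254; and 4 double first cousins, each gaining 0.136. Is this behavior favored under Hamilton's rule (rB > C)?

No

Hamilton's rule: the trait is favored when the sum of r·B over every recipient exceeds the actor's cost C.
r to a full sibling = 1/2 (full sibs share both parents — two paths of length 2: r = 2·(1/2)^2 = 1/2).
r to a first cousin = 1/8 (first cousins share one grandparent pair — two paths of length 4: r = 2·(1/2)^4 = 1/8).
r to a double first cousin = 0.25 (double first cousins share both grandparent pairs — four paths of length 4: r = 4·(1/2)^4 = 1/4).
Summing one r·B term per recipient: 3·0.5·0.229 + 2·0.125·0.254 + 4·0.25·0.136 = 0.543.
0.543 < 1.3: the indirect benefit is less than the cost.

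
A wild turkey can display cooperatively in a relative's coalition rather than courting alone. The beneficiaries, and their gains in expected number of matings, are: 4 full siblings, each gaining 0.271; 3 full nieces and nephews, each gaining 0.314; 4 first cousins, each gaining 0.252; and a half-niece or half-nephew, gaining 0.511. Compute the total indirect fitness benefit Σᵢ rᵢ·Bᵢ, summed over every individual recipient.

0.967375

r to a full sibling = 1/2 (full sibs share both parents — two paths of length 2: r = 2·(1/2)^2 = 1/2).
r to a full niece or nephew = 0.25 (full aunt/uncle↔niece/nephew: two paths of length 3 through the shared grandparent pair: r = 2·(1/2)^3 = 1/4).
r to a first cousin = 1/8 (first cousins share one grandparent pair — two paths of length 4: r = 2·(1/2)^4 = 1/8).
r to a half-niece or half-nephew = 0.125 (half-aunt/uncle↔niece/nephew: one path of length 3: r = (1/2)^3 = 1/8).
Summing one r·B term per recipient: 4·0.5·0.271 + 3·0.25·0.314 + 4·0.125·0.252 + 1·0.125·0.511 = 0.967375.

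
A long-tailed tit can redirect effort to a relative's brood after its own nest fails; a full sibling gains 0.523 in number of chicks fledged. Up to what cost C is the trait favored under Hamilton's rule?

0.2615

r to a full sibling = 1/2 (full sibs share both parents — two paths of length 2: r = 2·(1/2)^2 = 1/2).
Hamilton's rule: n·r·B > C, so the trait is favored while C < n·r·B = 1·0.5·0.523 = 0.2615.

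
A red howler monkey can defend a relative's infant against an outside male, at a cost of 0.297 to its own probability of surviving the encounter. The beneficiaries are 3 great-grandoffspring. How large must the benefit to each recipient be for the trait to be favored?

0.792

r to a great-grandoffspring = 1/8 (three parent–offspring links: r = (1/2)^3 = 1/8).
Hamilton's rule with n recipients of equal r: n·r·B > C, so B > C/(n·r) = 0.297/(3·0.125) = 0.792.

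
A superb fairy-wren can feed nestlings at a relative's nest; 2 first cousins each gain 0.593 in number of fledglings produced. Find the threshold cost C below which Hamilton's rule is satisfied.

0.14825

r to a first cousin = 1/8 (first cousins share one grandparent pair — two paths of length 4: r = 2·(1/2)^4 = 1/8).
Hamilton's rule: n·r·B > C, so the trait is favored while C < n·r·B = 2·0.125·0.593 = 0.14825.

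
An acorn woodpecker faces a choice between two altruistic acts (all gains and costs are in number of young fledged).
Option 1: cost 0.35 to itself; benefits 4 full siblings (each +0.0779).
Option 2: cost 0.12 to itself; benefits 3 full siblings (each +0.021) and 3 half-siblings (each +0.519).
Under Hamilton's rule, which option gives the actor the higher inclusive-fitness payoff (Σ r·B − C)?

Option 2

Option 1: r to a full sibling = 0.5.
Option 1: Σ r·B − C = (4·0.5·0.0779) − 0.35 = -0.1942.
Option 2: r to a full sibling = 0.5.
Option 2: r to a half-sibling = 0.25.
Option 2: Σ r·B − C = (3·0.5·0.021 + 3·0.25·0.519) − 0.12 = 0.30075.
Option 2 has the higher net inclusive-fitness payoff.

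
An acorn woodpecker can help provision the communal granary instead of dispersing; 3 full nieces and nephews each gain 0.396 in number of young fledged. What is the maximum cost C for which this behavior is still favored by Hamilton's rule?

r to a full niece or nephew = 1/4 (full aunt/uncle↔niece/nephew: two paths of length 3 through the shared grandparent pair: r = 2·(1/2)^3 = 1/4).
Hamilton's rule: n·r·B > C, so the trait is favored while C < n·r·B = 3·0.25·0.396 = 0.297.

0.297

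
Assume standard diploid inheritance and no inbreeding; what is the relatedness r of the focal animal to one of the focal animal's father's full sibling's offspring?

Each parent–offspring link contributes a factor of 1/2, and independent paths through distinct common ancestors add.
First cousins share one grandparent pair — two paths of length 4: r = 2·(1/2)^4 = 1/8.

0.125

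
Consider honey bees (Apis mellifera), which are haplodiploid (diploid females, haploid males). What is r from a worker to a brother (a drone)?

Her haploid brother carries none of their father's genes and a random half of their mother's genome; that half matches the maternal half of her own genome with probability 1/2: r = 1/2 · 1/2 = 1/4.

0.25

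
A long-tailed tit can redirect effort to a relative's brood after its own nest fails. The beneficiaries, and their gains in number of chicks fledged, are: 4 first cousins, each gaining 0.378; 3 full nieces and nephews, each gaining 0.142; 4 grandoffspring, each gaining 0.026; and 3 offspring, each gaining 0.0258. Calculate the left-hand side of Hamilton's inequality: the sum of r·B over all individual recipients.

r to a first cousin = 1/8 (first cousins share one grandparent pair — two paths of length 4: r = 2·(1/2)^4 = 1/8).
r to a full niece or nephew = 1/4 (full aunt/uncle↔niece/nephew: two paths of length 3 through the shared grandparent pair: r = 2·(1/2)^3 = 1/4).
r to a grandoffspring = 1/4 (two parent–offspring links: r = (1/2)^2 = 1/4).
r to an offspring = 0.5 (one parent–offspring link: r = (1/2)^1 = 1/2).
Summing one r·B term per recipient: 4·0.125·0.378 + 3·0.25·0.142 + 4·0.25·0.026 + 3·0.5·0.0258 = 0.3602.

0.3602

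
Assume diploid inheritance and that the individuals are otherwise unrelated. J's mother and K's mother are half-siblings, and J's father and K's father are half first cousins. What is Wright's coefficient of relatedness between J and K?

Independent pedigree routes through distinct common ancestors add.
J and K are related in two ways: half first cousins through their mothers (r = 1/16) and half second cousins through their fathers (r = 1/64).
r = 1/16 + 1/64 = 0.078125.

0.078125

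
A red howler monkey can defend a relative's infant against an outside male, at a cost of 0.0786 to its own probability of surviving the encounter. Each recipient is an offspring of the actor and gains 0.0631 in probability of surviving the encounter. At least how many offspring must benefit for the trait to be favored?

3

r to an offspring = 1/2 (one parent–offspring link: r = (1/2)^1 = 1/2).
Hamilton's rule: n·r·B > C  ⇒  n > C/(r·B) = 0.0786/(0.5·0.0631) = 2.491.
The smallest integer exceeding 2.491 is 3.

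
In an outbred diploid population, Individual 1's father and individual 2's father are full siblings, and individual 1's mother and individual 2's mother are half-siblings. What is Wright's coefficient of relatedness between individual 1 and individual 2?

0.1875

With two independent routes of shared ancestry, r is the sum of the two contributions.
Individual 1 and individual 2 are related in two ways: first cousins through their fathers (r = 1/8) and half first cousins through their mothers (r = 1/16).
r = 1/8 + 1/16 = 0.1875.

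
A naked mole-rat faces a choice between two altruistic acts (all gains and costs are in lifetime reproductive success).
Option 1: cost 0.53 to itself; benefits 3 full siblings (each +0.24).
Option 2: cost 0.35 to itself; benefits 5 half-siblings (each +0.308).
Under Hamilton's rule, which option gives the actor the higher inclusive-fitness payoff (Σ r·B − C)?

Option 1: r to a full sibling = 0.5.
Option 1: Σ r·B − C = (3·0.5·0.24) − 0.53 = -0.17.
Option 2: r to a half-sibling = 0.25.
Option 2: Σ r·B − C = (5·0.25·0.308) − 0.35 = 0.035.
Option 2 has the higher net inclusive-fitness payoff.

Option 2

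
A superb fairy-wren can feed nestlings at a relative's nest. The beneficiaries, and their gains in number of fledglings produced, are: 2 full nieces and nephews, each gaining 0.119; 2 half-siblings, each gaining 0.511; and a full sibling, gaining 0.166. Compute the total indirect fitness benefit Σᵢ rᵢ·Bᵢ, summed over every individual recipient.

0.398

r to a full niece or nephew = 0.25 (full aunt/uncle↔niece/nephew: two paths of length 3 through the shared grandparent pair: r = 2·(1/2)^3 = 1/4).
r to a half-sibling = 1/4 (half-sibs share one parent — one path of length 2: r = (1/2)^2 = 1/4).
r to a full sibling = 0.5 (full sibs share both parents — two paths of length 2: r = 2·(1/2)^2 = 1/2).
Summing one r·B term per recipient: 2·0.25·0.119 + 2·0.25·0.511 + 1·0.5·0.166 = 0.398.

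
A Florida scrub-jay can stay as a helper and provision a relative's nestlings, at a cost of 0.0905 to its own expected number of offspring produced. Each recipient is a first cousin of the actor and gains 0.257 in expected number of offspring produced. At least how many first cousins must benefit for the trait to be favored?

3

r to a first cousin = 1/8 (first cousins share one grandparent pair — two paths of length 4: r = 2·(1/2)^4 = 1/8).
Hamilton's rule: n·r·B > C  ⇒  n > C/(r·B) = 0.0905/(0.125·0.257) = 2.817.
The smallest integer exceeding 2.817 is 3.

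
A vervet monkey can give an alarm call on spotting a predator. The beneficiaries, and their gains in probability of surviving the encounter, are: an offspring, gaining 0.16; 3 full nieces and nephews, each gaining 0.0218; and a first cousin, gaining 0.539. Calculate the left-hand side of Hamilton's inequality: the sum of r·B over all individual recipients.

r to an offspring = 0.5 (one parent–offspring link: r = (1/2)^1 = 1/2).
r to a full niece or nephew = 1/4 (full aunt/uncle↔niece/nephew: two paths of length 3 through the shared grandparent pair: r = 2·(1/2)^3 = 1/4).
r to a first cousin = 0.125 (first cousins share one grandparent pair — two paths of length 4: r = 2·(1/2)^4 = 1/8).
Summing one r·B term per recipient: 1·0.5·0.16 + 3·0.25·0.0218 + 1·0.125·0.539 = 0.163725.

0.163725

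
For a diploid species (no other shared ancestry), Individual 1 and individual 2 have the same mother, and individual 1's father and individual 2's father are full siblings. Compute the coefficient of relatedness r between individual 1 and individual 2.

With two independent routes of shared ancestry, r is the sum of the two contributions.
Individual 1 and individual 2 are related in two ways: half-sibs through their shared mother (r = 1/4) and first cousins through their fathers (r = 1/8).
r = 1/4 + 1/8 = 0.375.

0.375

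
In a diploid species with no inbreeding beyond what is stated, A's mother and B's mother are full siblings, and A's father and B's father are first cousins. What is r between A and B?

With two independent routes of shared ancestry, r is the sum of the two contributions.
A and B are related in two ways: first cousins through their mothers (r = 1/8) and second cousins through their fathers (r = 1/32).
r = 1/8 + 1/32 = 0.15625.

0.15625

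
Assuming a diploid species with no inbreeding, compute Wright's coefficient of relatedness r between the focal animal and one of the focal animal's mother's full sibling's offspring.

0.125

Each parent–offspring link contributes a factor of 1/2, and independent paths through distinct common ancestors add.
First cousins share one grandparent pair — two paths of length 4: r = 2·(1/2)^4 = 1/8.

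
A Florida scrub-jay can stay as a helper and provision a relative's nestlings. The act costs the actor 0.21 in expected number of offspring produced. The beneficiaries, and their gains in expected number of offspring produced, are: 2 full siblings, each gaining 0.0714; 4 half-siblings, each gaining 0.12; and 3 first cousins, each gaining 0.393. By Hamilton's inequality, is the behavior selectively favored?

Hamilton's rule: the trait is favored when the sum of r·B over every recipient exceeds the actor's cost C.
r to a full sibling = 0.5 (full sibs share both parents — two paths of length 2: r = 2·(1/2)^2 = 1/2).
r to a half-sibling = 0.25 (half-sibs share one parent — one path of length 2: r = (1/2)^2 = 1/4).
r to a first cousin = 0.125 (first cousins share one grandparent pair — two paths of length 4: r = 2·(1/2)^4 = 1/8).
Summing one r·B term per recipient: 2·0.5·0.0714 + 4·0.25·0.12 + 3·0.125·0.393 = 0.338775.
0.338775 > 0.21: the indirect benefit exceeds the cost.

Yes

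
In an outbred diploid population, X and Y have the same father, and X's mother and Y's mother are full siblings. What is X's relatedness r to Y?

Wright's path rule: contributions from independent ancestry routes add.
X and Y are related in two ways: half-sibs through their shared father (r = 1/4) and first cousins through their mothers (r = 1/8).
r = 1/4 + 1/8 = 3/8 = 0.375.

0.375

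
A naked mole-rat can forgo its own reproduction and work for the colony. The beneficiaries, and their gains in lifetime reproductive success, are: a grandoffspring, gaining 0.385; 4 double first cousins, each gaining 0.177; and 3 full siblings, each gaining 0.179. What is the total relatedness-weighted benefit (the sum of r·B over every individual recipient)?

r to a grandoffspring = 0.25 (two parent–offspring links: r = (1/2)^2 = 1/4).
r to a double first cousin = 1/4 (double first cousins share both grandparent pairs — four paths of length 4: r = 4·(1/2)^4 = 1/4).
r to a full sibling = 0.5 (full sibs share both parents — two paths of length 2: r = 2·(1/2)^2 = 1/2).
Summing one r·B term per recipient: 1·0.25·0.385 + 4·0.25·0.177 + 3·0.5·0.179 = 0.54175.

0.54175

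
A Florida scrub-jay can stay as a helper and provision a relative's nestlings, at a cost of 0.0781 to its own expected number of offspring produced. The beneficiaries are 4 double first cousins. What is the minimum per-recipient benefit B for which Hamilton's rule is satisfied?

0.0781

r to a double first cousin = 0.25 (double first cousins share both grandparent pairs — four paths of length 4: r = 4·(1/2)^4 = 1/4).
Hamilton's rule with n recipients of equal r: n·r·B > C, so B > C/(n·r) = 0.0781/(4·0.25) = 0.0781.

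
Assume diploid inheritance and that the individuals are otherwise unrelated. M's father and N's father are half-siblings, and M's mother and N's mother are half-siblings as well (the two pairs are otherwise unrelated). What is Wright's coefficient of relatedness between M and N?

0.125

Independent pedigree routes through distinct common ancestors add.
M and N are related in two ways: half first cousins through their fathers (r = 1/16) and half first cousins through their mothers (r = 1/16).
r = 1/16 + 1/16 = 0.125.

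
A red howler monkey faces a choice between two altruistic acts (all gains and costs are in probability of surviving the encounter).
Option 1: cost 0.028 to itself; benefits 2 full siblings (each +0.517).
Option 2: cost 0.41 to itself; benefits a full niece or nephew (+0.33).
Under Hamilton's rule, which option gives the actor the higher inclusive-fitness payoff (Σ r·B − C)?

Option 1: r to a full sibling = 0.5.
Option 1: Σ r·B − C = (2·0.5·0.517) − 0.028 = 0.489.
Option 2: r to a full niece or nephew = 0.25.
Option 2: Σ r·B − C = (1·0.25·0.33) − 0.41 = -0.3275.
Option 1 has the higher net inclusive-fitness payoff.

Option 1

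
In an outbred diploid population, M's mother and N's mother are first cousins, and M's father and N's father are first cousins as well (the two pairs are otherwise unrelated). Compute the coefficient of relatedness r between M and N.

0.0625

With two independent routes of shared ancestry, r is the sum of the two contributions.
M and N are related in two ways: second cousins through their mothers (r = 1/32) and second cousins through their fathers (r = 1/32).
r = 1/32 + 1/32 = 1/16 = 0.0625.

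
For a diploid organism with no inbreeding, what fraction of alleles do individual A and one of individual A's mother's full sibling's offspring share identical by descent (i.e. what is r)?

Each parent–offspring link contributes a factor of 1/2, and independent paths through distinct common ancestors add.
First cousins share one grandparent pair — two paths of length 4: r = 2·(1/2)^4 = 1/8.

0.125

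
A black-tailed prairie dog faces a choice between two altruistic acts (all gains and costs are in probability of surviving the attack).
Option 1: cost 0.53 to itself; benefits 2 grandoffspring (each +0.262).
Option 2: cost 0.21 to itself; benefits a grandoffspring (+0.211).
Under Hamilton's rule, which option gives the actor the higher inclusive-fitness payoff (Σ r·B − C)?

Option 1: r to a grandoffspring = 0.25.
Option 1: Σ r·B − C = (2·0.25·0.262) − 0.53 = -0.399.
Option 2: r to a grandoffspring = 0.25.
Option 2: Σ r·B − C = (1·0.25·0.211) − 0.21 = -0.15725.
Option 2 has the higher net inclusive-fitness payoff.

Option 2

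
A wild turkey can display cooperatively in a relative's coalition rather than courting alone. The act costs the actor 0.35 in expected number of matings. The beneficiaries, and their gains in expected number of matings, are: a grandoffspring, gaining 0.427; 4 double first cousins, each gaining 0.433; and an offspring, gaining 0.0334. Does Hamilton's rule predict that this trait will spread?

Hamilton's rule: the trait is favored when the sum of r·B over every recipient exceeds the actor's cost C.
r to a grandoffspring = 0.25 (two parent–offspring links: r = (1/2)^2 = 1/4).
r to a double first cousin = 1/4 (double first cousins share both grandparent pairs — four paths of length 4: r = 4·(1/2)^4 = 1/4).
r to an offspring = 0.5 (one parent–offspring link: r = (1/2)^1 = 1/2).
Summing one r·B term per recipient: 1·0.25·0.427 + 4·0.25·0.433 + 1·0.5·0.0334 = 0.55645.
0.55645 > 0.35: the indirect benefit exceeds the cost.

Yes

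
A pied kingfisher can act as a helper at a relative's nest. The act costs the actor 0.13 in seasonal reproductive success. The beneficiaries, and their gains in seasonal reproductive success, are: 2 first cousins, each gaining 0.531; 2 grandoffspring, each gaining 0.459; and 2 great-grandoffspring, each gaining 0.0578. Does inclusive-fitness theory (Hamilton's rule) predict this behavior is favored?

Hamilton's rule: the trait is favored when the sum of r·B over every recipient exceeds the actor's cost C.
r to a first cousin = 0.125 (first cousins share one grandparent pair — two paths of length 4: r = 2·(1/2)^4 = 1/8).
r to a grandoffspring = 0.25 (two parent–offspring links: r = (1/2)^2 = 1/4).
r to a great-grandoffspring = 1/8 (three parent–offspring links: r = (1/2)^3 = 1/8).
Summing one r·B term per recipient: 2·0.125·0.531 + 2·0.25·0.459 + 2·0.125·0.0578 = 0.3767.
0.3767 > 0.13: the indirect benefit exceeds the cost.

Yes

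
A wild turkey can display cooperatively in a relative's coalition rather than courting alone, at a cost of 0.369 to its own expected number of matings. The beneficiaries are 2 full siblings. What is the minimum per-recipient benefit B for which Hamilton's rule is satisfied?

r to a full sibling = 0.5 (full sibs share both parents — two paths of length 2: r = 2·(1/2)^2 = 1/2).
Hamilton's rule with n recipients of equal r: n·r·B > C, so B > C/(n·r) = 0.369/(2·0.5) = 0.369.

0.369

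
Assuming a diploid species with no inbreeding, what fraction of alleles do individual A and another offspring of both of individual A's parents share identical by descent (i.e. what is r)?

Each parent–offspring link contributes a factor of 1/2, and independent paths through distinct common ancestors add.
Full sibs share both parents — two paths of length 2: r = 2·(1/2)^2 = 1/2.

0.5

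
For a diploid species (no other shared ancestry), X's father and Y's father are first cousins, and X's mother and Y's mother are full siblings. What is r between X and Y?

Independent pedigree routes through distinct common ancestors add.
X and Y are related in two ways: second cousins through their fathers (r = 1/32) and first cousins through their mothers (r = 1/8).
r = 1/32 + 1/8 = 0.15625.

0.15625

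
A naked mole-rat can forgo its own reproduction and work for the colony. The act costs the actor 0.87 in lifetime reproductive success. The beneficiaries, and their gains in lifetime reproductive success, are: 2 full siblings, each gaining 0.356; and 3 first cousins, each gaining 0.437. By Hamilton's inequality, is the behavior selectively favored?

No

Hamilton's rule: the trait is favored when the sum of r·B over every recipient exceeds the actor's cost C.
r to a full sibling = 1/2 (full sibs share both parents — two paths of length 2: r = 2·(1/2)^2 = 1/2).
r to a first cousin = 1/8 (first cousins share one grandparent pair — two paths of length 4: r = 2·(1/2)^4 = 1/8).
Summing one r·B term per recipient: 2·0.5·0.356 + 3·0.125·0.437 = 0.519875.
0.519875 < 0.87: the indirect benefit is less than the cost.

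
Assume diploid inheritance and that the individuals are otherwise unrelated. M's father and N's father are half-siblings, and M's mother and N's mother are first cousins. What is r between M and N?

0.09375

With two independent routes of shared ancestry, r is the sum of the two contributions.
M and N are related in two ways: half first cousins through their fathers (r = 1/16) and second cousins through their mothers (r = 1/32).
r = 1/16 + 1/32 = 3/32 = 0.09375.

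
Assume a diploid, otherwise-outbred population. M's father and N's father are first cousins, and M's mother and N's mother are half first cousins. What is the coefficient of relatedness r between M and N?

0.046875

Relatedness sums over independent paths through distinct common ancestors.
M and N are related in two ways: second cousins through their fathers (r = 1/32) and half second cousins through their mothers (r = 1/64).
r = 1/32 + 1/64 = 3/64 = 0.046875.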